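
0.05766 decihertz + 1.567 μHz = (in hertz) 0.005768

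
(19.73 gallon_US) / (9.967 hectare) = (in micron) 0.7493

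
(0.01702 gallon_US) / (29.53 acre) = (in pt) 1.528e-06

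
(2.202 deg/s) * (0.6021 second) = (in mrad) 23.14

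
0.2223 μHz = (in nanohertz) 222.3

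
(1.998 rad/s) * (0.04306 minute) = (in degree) 295.8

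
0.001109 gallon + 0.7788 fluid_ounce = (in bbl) 0.0001713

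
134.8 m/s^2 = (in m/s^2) 134.8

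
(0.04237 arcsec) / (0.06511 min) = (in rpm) 5.021e-07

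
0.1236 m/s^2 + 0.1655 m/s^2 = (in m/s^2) 0.2891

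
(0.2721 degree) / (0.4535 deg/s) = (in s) 0.6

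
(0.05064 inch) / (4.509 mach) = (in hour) 2.327e-10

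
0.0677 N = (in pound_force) 0.01522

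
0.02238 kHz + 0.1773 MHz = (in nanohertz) 1.773e+14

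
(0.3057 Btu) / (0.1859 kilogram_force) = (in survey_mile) 0.1099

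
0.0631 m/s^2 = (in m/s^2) 0.0631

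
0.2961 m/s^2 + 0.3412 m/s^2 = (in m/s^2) 0.6373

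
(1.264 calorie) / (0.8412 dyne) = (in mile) 390.7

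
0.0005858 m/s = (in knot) 0.001139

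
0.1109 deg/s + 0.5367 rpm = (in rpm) 0.5552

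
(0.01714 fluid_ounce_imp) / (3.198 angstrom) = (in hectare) 0.1523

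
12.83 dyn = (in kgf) 1.308e-05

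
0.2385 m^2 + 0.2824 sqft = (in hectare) 2.647e-05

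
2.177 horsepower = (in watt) 1623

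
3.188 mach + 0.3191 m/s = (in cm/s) 1.086e+05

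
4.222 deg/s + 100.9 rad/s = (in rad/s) 101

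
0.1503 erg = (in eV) 9.381e+10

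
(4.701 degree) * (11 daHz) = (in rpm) 86.18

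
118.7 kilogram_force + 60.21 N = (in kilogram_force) 124.8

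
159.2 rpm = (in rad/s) 16.67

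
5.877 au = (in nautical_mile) 4.747e+08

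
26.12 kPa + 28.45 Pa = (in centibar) 26.15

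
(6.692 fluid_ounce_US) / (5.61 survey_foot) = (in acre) 2.86e-08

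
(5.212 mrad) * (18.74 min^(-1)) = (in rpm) 0.01555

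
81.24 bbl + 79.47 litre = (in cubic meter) 13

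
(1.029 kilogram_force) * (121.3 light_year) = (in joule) 1.158e+19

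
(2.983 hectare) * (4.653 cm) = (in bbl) 8730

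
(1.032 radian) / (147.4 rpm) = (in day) 7.738e-07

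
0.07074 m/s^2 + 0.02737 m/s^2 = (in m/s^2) 0.09811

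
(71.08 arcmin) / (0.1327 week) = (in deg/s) 1.476e-05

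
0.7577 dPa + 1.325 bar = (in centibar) 132.5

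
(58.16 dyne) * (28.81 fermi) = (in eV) 104.6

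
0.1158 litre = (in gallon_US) 0.03059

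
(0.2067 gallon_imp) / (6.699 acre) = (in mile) 2.154e-11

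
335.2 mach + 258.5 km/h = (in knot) 2.22e+05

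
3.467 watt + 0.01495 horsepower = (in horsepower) 0.0196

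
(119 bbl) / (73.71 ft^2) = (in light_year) 2.92e-16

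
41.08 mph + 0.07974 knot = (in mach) 0.05405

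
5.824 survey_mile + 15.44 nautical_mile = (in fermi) 3.797e+19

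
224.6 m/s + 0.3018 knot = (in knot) 436.9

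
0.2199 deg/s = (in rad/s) 0.003838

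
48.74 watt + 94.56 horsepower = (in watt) 7.056e+04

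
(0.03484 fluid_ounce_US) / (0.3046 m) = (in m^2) 3.383e-06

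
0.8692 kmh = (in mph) 0.5401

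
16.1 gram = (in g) 16.1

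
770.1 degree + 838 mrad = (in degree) 818.1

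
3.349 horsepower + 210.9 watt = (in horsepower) 3.632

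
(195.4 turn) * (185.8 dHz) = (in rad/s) 2.281e+04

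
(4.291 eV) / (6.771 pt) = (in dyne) 2.878e-11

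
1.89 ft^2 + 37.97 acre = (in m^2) 1.537e+05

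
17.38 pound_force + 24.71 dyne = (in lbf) 17.38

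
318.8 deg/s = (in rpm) 53.13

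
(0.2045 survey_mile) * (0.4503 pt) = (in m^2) 0.05228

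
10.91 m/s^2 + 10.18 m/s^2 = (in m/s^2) 21.09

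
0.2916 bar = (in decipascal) 2.916e+05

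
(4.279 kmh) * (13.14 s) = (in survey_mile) 0.009705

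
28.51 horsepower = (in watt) 2.126e+04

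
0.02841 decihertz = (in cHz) 0.2841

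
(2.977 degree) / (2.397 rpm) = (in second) 0.207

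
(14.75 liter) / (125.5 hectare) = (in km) 1.175e-11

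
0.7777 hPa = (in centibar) 0.07777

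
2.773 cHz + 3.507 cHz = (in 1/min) 3.768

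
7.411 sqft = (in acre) 0.0001701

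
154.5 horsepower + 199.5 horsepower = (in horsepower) 354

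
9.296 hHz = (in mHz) 9.296e+05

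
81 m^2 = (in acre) 0.02002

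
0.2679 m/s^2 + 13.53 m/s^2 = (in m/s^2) 13.8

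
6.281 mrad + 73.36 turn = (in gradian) 2.934e+04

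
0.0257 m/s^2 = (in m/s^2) 0.0257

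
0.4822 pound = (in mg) 2.187e+05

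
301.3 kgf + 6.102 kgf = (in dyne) 3.015e+08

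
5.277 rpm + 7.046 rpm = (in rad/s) 1.29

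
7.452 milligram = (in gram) 0.007452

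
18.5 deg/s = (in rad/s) 0.3229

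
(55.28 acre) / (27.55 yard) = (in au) 5.936e-08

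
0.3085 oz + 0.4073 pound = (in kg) 0.1935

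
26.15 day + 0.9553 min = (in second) 2.259e+06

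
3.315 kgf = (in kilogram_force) 3.315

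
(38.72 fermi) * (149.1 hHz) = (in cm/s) 5.773e-08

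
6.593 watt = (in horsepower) 0.008841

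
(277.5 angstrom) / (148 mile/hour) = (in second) 4.194e-10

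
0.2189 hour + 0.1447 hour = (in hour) 0.3636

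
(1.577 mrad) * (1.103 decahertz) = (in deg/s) 0.9966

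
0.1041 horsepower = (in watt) 77.63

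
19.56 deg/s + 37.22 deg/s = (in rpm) 9.463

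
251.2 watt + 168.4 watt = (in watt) 419.6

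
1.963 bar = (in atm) 1.937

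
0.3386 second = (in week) 5.599e-07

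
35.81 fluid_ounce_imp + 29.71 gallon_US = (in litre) 113.5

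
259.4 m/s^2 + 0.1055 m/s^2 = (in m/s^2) 259.5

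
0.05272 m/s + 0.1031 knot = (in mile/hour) 0.2366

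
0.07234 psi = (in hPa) 4.988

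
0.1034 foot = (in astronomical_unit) 2.107e-13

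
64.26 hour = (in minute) 3856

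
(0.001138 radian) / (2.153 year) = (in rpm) 1.601e-10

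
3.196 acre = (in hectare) 1.293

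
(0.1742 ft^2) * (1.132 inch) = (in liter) 0.4653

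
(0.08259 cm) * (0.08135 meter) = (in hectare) 6.719e-09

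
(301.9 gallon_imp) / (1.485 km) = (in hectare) 9.242e-08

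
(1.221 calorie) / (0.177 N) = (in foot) 94.69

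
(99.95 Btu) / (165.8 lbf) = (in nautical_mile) 0.07721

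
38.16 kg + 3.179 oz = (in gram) 3.825e+04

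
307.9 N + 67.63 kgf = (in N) 971.1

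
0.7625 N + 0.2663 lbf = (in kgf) 0.1985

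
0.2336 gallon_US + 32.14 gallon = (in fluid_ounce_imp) 4313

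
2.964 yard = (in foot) 8.892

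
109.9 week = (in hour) 1.846e+04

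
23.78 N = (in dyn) 2.378e+06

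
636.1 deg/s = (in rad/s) 11.1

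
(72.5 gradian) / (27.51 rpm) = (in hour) 0.0001098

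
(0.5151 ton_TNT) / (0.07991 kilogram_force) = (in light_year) 2.907e-07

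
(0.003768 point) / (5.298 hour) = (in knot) 1.355e-10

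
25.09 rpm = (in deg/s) 150.5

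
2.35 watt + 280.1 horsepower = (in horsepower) 280.1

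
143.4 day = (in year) 0.3929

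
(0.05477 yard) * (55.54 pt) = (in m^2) 0.0009813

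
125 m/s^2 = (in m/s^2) 125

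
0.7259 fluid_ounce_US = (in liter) 0.02147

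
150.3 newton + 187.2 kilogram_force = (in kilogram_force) 202.5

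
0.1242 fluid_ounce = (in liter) 0.003673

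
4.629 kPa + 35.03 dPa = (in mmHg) 34.75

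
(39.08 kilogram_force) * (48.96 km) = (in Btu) 1.778e+04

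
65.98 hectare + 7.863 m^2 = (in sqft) 7.102e+06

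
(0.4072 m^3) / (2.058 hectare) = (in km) 1.979e-08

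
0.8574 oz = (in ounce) 0.8574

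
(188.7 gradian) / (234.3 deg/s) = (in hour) 0.0002013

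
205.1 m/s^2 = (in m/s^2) 205.1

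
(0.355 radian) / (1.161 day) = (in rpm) 3.38e-05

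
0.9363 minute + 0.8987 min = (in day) 0.001274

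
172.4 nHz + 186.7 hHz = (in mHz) 1.867e+07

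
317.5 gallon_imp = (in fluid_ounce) 4.881e+04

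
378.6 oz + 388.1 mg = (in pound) 23.66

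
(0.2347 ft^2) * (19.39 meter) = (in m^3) 0.4228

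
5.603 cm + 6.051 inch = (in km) 0.0002097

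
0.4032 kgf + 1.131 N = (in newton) 5.085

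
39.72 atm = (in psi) 583.7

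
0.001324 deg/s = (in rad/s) 2.311e-05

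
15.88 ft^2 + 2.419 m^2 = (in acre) 0.0009623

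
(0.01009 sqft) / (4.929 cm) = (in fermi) 1.902e+13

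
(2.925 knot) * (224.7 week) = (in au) 0.001367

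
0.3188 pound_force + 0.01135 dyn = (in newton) 1.418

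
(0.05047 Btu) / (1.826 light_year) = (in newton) 3.082e-15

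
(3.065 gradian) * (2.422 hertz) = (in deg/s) 6.681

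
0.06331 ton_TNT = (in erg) 2.649e+15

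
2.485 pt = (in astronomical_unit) 5.86e-15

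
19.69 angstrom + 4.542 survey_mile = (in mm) 7.31e+06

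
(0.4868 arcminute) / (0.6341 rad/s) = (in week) 3.692e-10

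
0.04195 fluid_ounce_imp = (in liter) 0.001192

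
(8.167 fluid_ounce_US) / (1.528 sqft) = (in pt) 4.823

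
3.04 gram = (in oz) 0.1072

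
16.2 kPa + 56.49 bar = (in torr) 4.249e+04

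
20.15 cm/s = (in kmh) 0.7254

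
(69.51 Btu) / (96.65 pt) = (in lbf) 4.835e+05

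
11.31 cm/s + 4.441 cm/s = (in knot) 0.3062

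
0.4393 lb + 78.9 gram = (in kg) 0.2782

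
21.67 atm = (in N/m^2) 2.196e+06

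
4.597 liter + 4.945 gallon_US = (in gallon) 6.159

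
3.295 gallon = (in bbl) 0.07845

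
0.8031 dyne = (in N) 8.031e-06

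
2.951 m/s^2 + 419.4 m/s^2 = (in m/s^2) 422.4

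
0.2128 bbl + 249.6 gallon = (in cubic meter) 0.9787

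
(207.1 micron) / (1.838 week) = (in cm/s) 1.863e-08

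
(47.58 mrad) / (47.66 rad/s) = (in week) 1.651e-09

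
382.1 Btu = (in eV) 2.516e+24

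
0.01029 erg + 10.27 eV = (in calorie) 2.459e-10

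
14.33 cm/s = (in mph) 0.3206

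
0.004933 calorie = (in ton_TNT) 4.933e-12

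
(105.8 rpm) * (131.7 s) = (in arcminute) 5.016e+06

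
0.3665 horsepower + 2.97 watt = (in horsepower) 0.3705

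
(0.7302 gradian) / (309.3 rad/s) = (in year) 1.176e-12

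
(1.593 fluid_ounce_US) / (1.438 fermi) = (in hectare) 3.276e+06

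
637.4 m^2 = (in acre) 0.1575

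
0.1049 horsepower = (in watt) 78.22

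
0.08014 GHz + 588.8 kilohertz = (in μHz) 8.073e+13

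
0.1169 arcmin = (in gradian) 0.002165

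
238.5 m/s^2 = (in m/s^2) 238.5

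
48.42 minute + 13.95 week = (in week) 13.95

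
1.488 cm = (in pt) 42.18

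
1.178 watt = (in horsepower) 0.00158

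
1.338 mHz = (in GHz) 1.338e-12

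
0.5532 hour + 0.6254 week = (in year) 0.01206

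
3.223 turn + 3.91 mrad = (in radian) 20.25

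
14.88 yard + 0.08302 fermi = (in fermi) 1.361e+16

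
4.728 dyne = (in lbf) 1.063e-05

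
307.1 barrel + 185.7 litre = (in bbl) 308.3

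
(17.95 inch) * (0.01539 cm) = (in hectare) 7.017e-09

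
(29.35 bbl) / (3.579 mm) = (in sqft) 1.403e+04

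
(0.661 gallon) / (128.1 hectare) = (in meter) 1.953e-09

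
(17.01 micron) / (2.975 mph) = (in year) 4.056e-13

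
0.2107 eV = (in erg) 3.376e-13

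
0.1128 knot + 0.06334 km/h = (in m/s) 0.07562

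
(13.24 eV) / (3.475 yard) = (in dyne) 6.676e-14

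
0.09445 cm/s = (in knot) 0.001836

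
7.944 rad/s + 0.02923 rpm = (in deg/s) 455.3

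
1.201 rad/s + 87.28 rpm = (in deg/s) 592.5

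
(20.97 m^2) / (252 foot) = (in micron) 2.73e+05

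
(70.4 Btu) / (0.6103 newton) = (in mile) 75.62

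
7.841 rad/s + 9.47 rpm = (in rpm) 84.35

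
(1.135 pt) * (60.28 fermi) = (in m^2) 2.414e-17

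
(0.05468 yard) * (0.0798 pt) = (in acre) 3.478e-10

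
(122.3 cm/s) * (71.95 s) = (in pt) 2.494e+05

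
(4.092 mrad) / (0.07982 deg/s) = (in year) 9.314e-08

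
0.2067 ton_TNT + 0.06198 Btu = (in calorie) 2.067e+08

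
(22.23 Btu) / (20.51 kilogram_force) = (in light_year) 1.233e-14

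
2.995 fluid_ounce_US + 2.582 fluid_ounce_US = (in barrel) 0.001037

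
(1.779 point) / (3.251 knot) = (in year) 1.19e-11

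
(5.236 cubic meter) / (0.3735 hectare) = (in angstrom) 1.402e+07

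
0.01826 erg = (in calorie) 4.364e-10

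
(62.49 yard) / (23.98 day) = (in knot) 5.361e-05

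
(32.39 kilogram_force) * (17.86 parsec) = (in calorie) 4.184e+19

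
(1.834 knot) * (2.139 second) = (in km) 0.002018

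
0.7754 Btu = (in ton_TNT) 1.955e-07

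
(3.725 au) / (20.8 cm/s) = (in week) 4.43e+06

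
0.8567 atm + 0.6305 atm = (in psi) 21.86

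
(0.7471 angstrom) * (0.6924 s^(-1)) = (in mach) 1.519e-13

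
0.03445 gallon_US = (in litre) 0.1304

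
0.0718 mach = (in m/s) 24.45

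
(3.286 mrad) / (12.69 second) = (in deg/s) 0.01484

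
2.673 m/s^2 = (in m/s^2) 2.673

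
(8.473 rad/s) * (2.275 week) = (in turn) 1.855e+06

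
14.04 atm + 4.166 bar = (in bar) 18.39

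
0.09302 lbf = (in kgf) 0.04219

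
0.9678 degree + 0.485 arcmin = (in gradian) 1.084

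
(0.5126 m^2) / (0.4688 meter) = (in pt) 3099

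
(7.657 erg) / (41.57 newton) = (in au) 1.231e-19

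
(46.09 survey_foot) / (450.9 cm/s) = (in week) 5.151e-06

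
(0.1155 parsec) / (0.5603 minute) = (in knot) 2.061e+14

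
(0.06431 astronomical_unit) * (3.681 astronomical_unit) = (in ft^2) 5.702e+22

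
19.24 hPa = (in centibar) 1.924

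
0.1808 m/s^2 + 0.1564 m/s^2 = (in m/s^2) 0.3372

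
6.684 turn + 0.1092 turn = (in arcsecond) 8.804e+06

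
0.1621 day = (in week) 0.02316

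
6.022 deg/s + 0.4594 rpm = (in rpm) 1.463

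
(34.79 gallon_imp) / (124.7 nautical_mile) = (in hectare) 6.848e-11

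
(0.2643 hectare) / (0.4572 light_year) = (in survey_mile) 3.797e-16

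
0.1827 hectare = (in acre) 0.4515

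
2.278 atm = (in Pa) 2.308e+05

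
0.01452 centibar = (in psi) 0.002106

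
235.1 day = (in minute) 3.385e+05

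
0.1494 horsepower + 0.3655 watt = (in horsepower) 0.1499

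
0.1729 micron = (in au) 1.156e-18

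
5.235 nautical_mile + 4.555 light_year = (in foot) 1.414e+17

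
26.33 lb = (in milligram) 1.194e+07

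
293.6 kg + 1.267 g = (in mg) 2.936e+08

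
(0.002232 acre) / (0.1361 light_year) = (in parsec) 2.273e-31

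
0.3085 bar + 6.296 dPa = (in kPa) 30.85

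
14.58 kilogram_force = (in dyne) 1.43e+07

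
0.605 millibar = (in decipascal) 605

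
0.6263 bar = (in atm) 0.6181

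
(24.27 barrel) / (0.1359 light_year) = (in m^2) 3.001e-15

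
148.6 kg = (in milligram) 1.486e+08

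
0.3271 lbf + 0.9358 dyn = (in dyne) 1.455e+05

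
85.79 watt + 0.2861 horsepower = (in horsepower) 0.4011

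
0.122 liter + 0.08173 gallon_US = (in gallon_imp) 0.09489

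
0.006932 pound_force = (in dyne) 3084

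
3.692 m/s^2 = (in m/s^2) 3.692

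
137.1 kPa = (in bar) 1.371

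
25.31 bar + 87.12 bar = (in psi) 1631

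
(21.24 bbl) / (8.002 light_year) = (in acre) 1.102e-20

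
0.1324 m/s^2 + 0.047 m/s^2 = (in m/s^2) 0.1794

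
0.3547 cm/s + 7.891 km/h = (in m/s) 2.195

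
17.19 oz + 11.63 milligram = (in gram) 487.3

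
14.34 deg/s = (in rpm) 2.39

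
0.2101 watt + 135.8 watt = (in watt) 136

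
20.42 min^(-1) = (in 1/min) 20.42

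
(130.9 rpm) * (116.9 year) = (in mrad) 5.053e+13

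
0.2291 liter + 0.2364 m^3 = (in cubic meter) 0.2366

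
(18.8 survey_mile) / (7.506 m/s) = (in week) 0.006665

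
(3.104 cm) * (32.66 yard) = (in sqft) 9.978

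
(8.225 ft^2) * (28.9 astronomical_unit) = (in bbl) 2.078e+13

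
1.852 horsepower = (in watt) 1381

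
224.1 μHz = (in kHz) 2.241e-07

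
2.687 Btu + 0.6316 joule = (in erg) 2.836e+10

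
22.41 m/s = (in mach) 0.06581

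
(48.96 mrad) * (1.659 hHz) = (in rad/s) 8.122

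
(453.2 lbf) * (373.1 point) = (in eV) 1.656e+21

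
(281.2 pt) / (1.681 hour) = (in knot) 3.186e-05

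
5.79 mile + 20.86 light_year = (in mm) 1.974e+20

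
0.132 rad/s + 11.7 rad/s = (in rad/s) 11.83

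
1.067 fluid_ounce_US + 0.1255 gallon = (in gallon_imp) 0.1114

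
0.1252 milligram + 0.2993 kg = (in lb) 0.6598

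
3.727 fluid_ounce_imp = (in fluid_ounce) 3.581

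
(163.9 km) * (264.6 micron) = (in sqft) 466.8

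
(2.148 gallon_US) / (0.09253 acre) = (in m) 2.171e-05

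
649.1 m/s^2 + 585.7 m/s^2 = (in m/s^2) 1235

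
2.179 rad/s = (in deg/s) 124.8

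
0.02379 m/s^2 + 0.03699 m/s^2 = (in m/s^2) 0.06078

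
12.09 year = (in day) 4413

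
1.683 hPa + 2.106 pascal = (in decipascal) 1704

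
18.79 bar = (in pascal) 1.879e+06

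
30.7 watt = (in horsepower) 0.04117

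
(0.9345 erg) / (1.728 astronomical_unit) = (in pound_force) 8.127e-20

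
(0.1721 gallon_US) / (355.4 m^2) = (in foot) 6.014e-06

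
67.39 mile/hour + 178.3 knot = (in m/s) 121.9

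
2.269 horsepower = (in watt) 1692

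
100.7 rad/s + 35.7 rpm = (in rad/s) 104.4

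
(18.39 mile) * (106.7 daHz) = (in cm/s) 3.158e+09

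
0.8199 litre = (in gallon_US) 0.2166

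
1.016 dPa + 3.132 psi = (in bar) 0.2159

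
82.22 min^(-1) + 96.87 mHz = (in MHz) 1.467e-06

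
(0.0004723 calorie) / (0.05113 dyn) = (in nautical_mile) 2.087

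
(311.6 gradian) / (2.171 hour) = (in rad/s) 0.0006263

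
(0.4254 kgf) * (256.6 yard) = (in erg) 9.788e+09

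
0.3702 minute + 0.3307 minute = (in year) 1.334e-06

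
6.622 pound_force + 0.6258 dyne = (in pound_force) 6.622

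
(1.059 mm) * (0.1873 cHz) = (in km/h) 7.141e-06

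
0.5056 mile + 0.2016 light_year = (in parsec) 0.06181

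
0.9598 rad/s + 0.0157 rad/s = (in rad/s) 0.9755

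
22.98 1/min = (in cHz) 38.3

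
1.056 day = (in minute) 1521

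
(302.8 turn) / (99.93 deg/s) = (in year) 3.459e-05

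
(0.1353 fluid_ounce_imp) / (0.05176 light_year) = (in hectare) 7.85e-25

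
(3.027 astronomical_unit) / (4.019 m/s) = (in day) 1.304e+06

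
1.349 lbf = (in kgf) 0.6119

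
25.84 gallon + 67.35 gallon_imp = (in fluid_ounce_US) 1.366e+04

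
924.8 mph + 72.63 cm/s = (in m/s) 414.1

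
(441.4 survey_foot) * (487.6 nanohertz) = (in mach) 1.927e-07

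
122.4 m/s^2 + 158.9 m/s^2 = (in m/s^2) 281.3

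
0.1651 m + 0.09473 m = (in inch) 10.23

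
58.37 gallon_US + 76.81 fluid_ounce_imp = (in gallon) 58.95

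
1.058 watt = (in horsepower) 0.001419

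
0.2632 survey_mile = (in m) 423.6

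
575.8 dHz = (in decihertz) 575.8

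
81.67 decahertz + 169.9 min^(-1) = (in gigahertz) 8.195e-07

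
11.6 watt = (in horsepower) 0.01556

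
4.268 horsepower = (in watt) 3183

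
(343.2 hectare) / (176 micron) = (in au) 0.1303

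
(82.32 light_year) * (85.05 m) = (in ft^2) 7.13e+20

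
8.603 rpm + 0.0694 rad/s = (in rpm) 9.266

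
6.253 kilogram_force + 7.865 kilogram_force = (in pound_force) 31.12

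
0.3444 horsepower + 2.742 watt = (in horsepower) 0.3481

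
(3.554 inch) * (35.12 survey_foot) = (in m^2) 0.9663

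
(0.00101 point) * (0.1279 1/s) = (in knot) 8.858e-08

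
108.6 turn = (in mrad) 6.824e+05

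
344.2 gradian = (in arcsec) 1.115e+06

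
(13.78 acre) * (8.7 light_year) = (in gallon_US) 1.213e+24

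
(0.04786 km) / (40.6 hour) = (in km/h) 0.001179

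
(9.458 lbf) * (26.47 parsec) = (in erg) 3.436e+26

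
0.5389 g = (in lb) 0.001188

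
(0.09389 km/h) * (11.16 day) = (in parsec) 8.15e-13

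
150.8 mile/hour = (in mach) 0.198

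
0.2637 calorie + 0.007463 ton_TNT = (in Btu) 2.96e+04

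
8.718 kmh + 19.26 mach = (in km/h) 2.362e+04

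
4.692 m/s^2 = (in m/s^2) 4.692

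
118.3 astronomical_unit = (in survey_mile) 1.1e+10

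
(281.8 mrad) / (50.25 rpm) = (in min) 0.0008925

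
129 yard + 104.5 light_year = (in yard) 1.081e+18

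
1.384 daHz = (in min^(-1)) 830.4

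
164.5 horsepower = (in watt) 1.227e+05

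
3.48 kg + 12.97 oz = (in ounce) 135.7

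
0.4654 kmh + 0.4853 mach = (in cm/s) 1.654e+04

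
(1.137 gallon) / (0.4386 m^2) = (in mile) 6.098e-06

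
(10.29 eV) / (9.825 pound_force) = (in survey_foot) 1.238e-19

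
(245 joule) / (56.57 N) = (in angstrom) 4.331e+10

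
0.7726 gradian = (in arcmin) 41.72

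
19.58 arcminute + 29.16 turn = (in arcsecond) 3.779e+07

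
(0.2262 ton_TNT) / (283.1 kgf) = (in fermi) 3.409e+20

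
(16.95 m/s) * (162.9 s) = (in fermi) 2.761e+18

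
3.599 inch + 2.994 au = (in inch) 1.763e+13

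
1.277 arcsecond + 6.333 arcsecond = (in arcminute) 0.1268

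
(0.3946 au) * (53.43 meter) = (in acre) 7.794e+08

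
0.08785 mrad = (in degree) 0.005033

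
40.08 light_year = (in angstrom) 3.792e+27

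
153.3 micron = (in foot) 0.000503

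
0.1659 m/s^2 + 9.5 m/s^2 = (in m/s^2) 9.666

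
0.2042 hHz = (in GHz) 2.042e-08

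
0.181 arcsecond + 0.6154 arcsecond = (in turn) 6.145e-07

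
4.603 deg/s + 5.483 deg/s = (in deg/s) 10.09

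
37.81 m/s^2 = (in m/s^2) 37.81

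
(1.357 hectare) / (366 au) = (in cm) 2.478e-08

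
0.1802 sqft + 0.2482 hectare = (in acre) 0.6133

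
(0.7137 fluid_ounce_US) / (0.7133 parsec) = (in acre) 2.37e-25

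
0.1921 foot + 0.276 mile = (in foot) 1457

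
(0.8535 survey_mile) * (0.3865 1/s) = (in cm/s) 5.309e+04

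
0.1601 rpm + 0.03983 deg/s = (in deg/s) 1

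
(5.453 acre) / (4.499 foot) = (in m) 1.609e+04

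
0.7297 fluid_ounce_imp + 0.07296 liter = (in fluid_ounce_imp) 3.298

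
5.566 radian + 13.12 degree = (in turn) 0.9223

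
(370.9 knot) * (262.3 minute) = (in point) 8.512e+09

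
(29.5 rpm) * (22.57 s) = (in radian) 69.72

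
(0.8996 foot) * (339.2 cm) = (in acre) 0.0002298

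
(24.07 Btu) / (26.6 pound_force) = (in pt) 6.084e+05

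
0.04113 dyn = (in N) 4.113e-07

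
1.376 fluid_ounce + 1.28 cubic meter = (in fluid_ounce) 4.328e+04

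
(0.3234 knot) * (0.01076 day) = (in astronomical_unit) 1.034e-09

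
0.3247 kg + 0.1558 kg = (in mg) 4.805e+05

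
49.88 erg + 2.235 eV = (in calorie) 1.192e-06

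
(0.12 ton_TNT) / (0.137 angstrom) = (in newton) 3.665e+19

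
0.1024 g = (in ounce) 0.003612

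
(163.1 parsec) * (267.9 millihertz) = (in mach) 3.96e+15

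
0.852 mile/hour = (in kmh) 1.371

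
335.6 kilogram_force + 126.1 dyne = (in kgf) 335.6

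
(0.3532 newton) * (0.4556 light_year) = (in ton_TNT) 3.639e+05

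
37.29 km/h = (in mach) 0.03042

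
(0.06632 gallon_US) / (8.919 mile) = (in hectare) 1.749e-12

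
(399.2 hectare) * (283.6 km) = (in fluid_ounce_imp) 3.985e+16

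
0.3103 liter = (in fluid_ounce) 10.49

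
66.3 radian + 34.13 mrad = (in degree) 3801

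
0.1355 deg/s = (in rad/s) 0.002365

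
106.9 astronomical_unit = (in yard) 1.749e+13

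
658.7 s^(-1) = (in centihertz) 6.587e+04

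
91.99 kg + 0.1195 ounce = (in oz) 3245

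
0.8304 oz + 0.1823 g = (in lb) 0.0523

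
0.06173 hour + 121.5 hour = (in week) 0.7236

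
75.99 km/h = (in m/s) 21.11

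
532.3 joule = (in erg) 5.323e+09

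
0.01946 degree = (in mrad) 0.3396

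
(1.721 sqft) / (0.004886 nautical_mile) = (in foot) 0.05797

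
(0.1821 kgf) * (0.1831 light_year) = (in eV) 1.931e+34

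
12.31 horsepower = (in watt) 9180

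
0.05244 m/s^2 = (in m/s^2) 0.05244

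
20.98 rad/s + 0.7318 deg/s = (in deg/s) 1203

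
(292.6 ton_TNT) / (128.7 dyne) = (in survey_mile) 5.911e+11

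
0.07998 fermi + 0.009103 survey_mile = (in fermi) 1.465e+16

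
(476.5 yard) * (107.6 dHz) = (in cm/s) 4.688e+05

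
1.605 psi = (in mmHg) 83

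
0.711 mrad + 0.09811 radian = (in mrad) 98.82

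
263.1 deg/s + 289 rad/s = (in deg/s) 1.682e+04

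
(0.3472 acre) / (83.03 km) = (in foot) 0.05552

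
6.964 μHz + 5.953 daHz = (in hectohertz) 0.5953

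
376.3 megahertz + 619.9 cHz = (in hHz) 3.763e+06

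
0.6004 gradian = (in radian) 0.009431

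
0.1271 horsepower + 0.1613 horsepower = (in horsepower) 0.2884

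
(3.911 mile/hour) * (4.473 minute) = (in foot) 1539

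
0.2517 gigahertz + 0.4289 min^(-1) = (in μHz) 2.517e+14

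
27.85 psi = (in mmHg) 1440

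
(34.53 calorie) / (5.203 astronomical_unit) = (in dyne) 1.856e-05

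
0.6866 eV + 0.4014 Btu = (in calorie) 101.2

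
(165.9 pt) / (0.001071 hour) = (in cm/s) 1.518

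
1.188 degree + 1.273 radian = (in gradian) 82.36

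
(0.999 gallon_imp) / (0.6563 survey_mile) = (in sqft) 4.628e-05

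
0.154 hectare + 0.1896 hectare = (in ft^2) 3.698e+04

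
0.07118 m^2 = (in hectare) 7.118e-06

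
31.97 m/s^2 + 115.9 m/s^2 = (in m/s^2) 147.9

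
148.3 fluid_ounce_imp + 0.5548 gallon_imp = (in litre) 6.736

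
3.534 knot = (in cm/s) 181.8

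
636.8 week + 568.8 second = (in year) 12.21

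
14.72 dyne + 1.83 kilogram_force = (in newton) 17.95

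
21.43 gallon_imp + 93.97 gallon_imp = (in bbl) 3.3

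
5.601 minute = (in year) 1.066e-05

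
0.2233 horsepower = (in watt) 166.5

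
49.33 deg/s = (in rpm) 8.222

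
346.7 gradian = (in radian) 5.446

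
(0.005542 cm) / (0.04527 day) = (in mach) 4.161e-11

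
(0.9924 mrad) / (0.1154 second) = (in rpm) 0.08212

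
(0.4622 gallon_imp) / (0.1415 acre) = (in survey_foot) 1.204e-05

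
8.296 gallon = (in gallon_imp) 6.908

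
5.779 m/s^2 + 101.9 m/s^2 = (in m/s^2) 107.7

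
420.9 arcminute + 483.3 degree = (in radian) 8.558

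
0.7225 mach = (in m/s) 246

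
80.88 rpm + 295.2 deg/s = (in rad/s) 13.62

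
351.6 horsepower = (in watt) 2.622e+05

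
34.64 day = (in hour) 831.4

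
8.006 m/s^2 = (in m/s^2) 8.006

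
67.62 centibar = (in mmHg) 507.2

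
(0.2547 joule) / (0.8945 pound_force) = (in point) 181.5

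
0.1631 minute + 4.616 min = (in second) 286.7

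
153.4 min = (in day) 0.1065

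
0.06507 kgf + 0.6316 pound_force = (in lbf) 0.7751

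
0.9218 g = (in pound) 0.002032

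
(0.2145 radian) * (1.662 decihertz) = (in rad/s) 0.03565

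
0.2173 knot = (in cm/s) 11.18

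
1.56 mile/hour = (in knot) 1.356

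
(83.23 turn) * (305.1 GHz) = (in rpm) 1.524e+15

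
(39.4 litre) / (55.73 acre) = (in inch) 6.878e-06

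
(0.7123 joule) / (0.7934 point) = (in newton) 2545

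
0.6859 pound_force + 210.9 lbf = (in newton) 941.2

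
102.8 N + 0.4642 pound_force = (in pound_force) 23.57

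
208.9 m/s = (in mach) 0.6135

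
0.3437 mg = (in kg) 3.437e-07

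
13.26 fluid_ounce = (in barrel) 0.002467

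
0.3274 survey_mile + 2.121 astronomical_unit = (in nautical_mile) 1.713e+08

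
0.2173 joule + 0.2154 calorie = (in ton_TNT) 2.673e-10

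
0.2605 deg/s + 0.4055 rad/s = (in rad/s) 0.41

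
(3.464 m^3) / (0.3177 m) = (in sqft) 117.4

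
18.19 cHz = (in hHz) 0.001819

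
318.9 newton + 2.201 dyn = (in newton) 318.9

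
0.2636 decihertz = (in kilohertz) 2.636e-05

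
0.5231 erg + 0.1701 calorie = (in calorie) 0.1701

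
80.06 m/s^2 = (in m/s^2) 80.06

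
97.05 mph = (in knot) 84.33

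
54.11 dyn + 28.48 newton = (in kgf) 2.904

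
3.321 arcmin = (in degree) 0.05535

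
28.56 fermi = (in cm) 2.856e-12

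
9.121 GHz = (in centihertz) 9.121e+11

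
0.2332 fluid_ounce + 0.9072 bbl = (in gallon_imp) 31.73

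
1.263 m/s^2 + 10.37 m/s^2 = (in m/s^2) 11.63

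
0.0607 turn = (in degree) 21.85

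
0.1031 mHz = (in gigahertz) 1.031e-13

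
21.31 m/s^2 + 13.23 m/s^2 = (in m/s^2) 34.54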